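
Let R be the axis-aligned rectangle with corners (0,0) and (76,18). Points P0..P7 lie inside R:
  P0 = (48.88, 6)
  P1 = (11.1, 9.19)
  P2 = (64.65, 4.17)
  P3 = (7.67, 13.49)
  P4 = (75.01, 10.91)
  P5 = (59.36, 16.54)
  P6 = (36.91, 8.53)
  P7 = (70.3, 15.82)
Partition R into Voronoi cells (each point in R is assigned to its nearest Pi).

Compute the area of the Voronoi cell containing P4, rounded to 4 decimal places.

Area of P4's cell: 67.4512

1. box [0,76]×[0,18]: [(0, 0) (76, 0) (76, 18) (0, 18)]
2. ⊥bis P4·P0 via (61.945,8.455): [(63.5338, 0) (76, 0) (76, 18) (60.1514, 18)]  |A|=254.8334
3. ⊥bis P4·P1 via (43.055,10.05): [(63.5338, 0) (76, 0) (76, 18) (60.1514, 18)]  |A|=254.8334
4. ⊥bis P4·P2 via (69.83,7.54): [(74.7354, 0) (76, 0) (76, 18) (63.0249, 18)]  |A|=128.1572
5. ⊥bis P4·P3 via (41.34,12.2): [(74.7354, 0) (76, 0) (76, 18) (63.0249, 18)]  |A|=128.1572
6. ⊥bis P4·P5 via (67.185,13.725): [(66.694, 12.3603) (74.7354, 0) (76, 0) (76, 18) (68.7229, 18)]  |A|=112.0897
7. ⊥bis P4·P6 via (55.96,9.72): [(66.694, 12.3603) (74.7354, 0) (76, 0) (76, 18) (68.7229, 18)]  |A|=112.0897
8. ⊥bis P4·P7 via (72.655,13.365): [(68.5822, 9.4581) (74.7354, 0) (76, 0) (76, 16.5737)]  |A|=67.4512
9. canonical 4-gon: [(68.5822, 9.4581) (74.7354, 0) (76, 0) (76, 16.5737)]
10. shoelace: 67.4512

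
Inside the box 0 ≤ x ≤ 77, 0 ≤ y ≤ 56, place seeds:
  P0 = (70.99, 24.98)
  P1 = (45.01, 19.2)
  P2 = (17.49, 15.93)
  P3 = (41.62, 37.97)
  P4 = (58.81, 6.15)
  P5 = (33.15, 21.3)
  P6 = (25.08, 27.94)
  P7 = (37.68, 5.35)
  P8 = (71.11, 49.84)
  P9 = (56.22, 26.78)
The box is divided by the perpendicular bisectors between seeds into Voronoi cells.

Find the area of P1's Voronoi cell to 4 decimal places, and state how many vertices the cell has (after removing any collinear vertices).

Area of P1's cell: 218.8160 (5 vertices)

1. box [0,77]×[0,56]: [(0, 0) (77, 0) (77, 56) (0, 56)]
2. ⊥bis P1·P0 via (58,22.09): [(0, 0) (62.9146, 0) (50.4557, 56) (0, 56)]  |A|=3174.3684
3. ⊥bis P1·P2 via (31.25,17.565): [(33.3371, 0) (62.9146, 0) (50.4557, 56) (26.6831, 56)]  |A|=1493.8036
4. ⊥bis P1·P3 via (43.315,28.585): [(30.2216, 26.2202) (33.3371, 0) (62.9146, 0) (56.0436, 30.8839)]  |A|=802.527
5. ⊥bis P1·P4 via (51.91,12.675): [(30.2216, 26.2202) (33.3371, 0) (39.9239, 0) (58.5358, 19.6816) (56.0436, 30.8839)]  |A|=576.28
6. ⊥bis P1·P5 via (39.08,20.25): [(40.4647, 28.0702) (35.4944, 0) (39.9239, 0) (58.5358, 19.6816) (56.0436, 30.8839)]  |A|=408.8316
7. ⊥bis P1·P6 via (35.045,23.57): [(40.4647, 28.0702) (35.4944, 0) (39.9239, 0) (58.5358, 19.6816) (56.0436, 30.8839)]  |A|=408.8316
8. ⊥bis P1·P7 via (41.345,12.275): [(40.4647, 28.0702) (37.983, 14.0543) (48.134, 8.682) (58.5358, 19.6816) (56.0436, 30.8839)]  |A|=311.5858
9. ⊥bis P1·P8 via (58.06,34.52): [(40.4647, 28.0702) (37.983, 14.0543) (48.134, 8.682) (58.5358, 19.6816) (56.0436, 30.8839)]  |A|=311.5858
10. ⊥bis P1·P9 via (50.615,22.99): [(46.449, 29.151) (40.4647, 28.0702) (37.983, 14.0543) (48.134, 8.682) (55.2218, 16.1771)]  |A|=218.816
11. canonical 5-gon: [(46.449, 29.151) (40.4647, 28.0702) (37.983, 14.0543) (48.134, 8.682) (55.2218, 16.1771)]
12. shoelace: 218.816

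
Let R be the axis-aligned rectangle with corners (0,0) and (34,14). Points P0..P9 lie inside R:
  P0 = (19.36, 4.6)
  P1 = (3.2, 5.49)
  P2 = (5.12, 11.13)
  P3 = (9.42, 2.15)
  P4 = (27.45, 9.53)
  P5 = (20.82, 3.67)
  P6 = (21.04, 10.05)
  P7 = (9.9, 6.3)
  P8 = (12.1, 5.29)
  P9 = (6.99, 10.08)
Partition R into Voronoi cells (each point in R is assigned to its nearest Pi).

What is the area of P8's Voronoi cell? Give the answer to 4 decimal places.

1. box [0,34]×[0,14]: [(0, 0) (34, 0) (34, 14) (0, 14)]
2. ⊥bis P8·P0 via (15.73,4.945): [(0, 0) (15.26, 0) (16.5906, 14) (0, 14)]  |A|=222.9543
3. ⊥bis P8·P1 via (7.65,5.39): [(7.5289, 0) (15.26, 0) (16.5906, 14) (7.8435, 14)]  |A|=115.3478
4. ⊥bis P8·P2 via (8.61,8.21): [(7.6886, 7.1088) (7.5289, 0) (15.26, 0) (16.5906, 14) (13.4544, 14)]  |A|=96.0149
5. ⊥bis P8·P3 via (10.76,3.72): [(7.6886, 7.1088) (7.6717, 6.3559) (15.1185, 0) (15.26, 0) (16.5906, 14) (13.4544, 14)]  |A|=71.8956
6. ⊥bis P8·P4 via (19.775,7.41): [(7.6886, 7.1088) (7.6717, 6.3559) (15.1185, 0) (15.26, 0) (16.5906, 14) (13.4544, 14)]  |A|=71.8956
7. ⊥bis P8·P5 via (16.46,4.48): [(7.6886, 7.1088) (7.6717, 6.3559) (15.1185, 0) (15.26, 0) (16.5906, 14) (13.4544, 14)]  |A|=71.8956
8. ⊥bis P8·P6 via (16.57,7.67): [(13.2987, 13.814) (7.6886, 7.1088) (7.6717, 6.3559) (15.1185, 0) (15.26, 0) (16.077, 8.5959)]  |A|=62.7568
9. ⊥bis P8·P7 via (11,5.795): [(14.0412, 12.4194) (10.248, 4.157) (15.1185, 0) (15.26, 0) (16.077, 8.5959)]  |A|=39.1956
10. ⊥bis P8·P9 via (9.545,7.685): [(14.0412, 12.4194) (10.248, 4.157) (15.1185, 0) (15.26, 0) (16.077, 8.5959)]  |A|=39.1956
11. canonical 5-gon: [(14.0412, 12.4194) (10.248, 4.157) (15.1185, 0) (15.26, 0) (16.077, 8.5959)]
12. shoelace: 39.1956

Area of P8's cell: 39.1956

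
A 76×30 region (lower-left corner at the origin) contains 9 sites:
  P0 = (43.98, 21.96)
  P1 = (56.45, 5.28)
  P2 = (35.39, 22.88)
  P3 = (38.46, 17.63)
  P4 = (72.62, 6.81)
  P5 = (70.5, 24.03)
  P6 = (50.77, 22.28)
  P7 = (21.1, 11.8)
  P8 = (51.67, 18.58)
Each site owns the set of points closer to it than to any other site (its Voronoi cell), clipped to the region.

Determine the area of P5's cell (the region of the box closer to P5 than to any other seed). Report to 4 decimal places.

Area of P5's cell: 221.2009

1. box [0,76]×[0,30]: [(0, 0) (76, 0) (76, 30) (0, 30)]
2. ⊥bis P5·P0 via (57.24,22.995): [(59.0349, 0) (76, 0) (76, 30) (56.6932, 30)]  |A|=544.0787
3. ⊥bis P5·P1 via (63.475,14.655): [(57.5441, 19.0992) (76, 5.2696) (76, 30) (56.6932, 30)]  |A|=333.4404
4. ⊥bis P5·P2 via (52.945,23.455): [(57.5441, 19.0992) (76, 5.2696) (76, 30) (56.6932, 30)]  |A|=333.4404
5. ⊥bis P5·P3 via (54.48,20.83): [(57.5441, 19.0992) (76, 5.2696) (76, 30) (56.6932, 30)]  |A|=333.4404
6. ⊥bis P5·P4 via (71.56,15.42): [(57.5441, 19.0992) (63.739, 14.4571) (76, 15.9666) (76, 30) (56.6932, 30)]  |A|=267.8626
7. ⊥bis P5·P6 via (60.635,23.155): [(61.2404, 16.3295) (63.739, 14.4571) (76, 15.9666) (76, 30) (60.0279, 30)]  |A|=226.1014
8. ⊥bis P5·P7 via (45.8,17.915): [(61.2404, 16.3295) (63.739, 14.4571) (76, 15.9666) (76, 30) (60.0279, 30)]  |A|=226.1014
9. ⊥bis P5·P8 via (61.085,21.305): [(60.6728, 22.7293) (62.8809, 15.1002) (63.739, 14.4571) (76, 15.9666) (76, 30) (60.0279, 30)]  |A|=221.2009
10. canonical 6-gon: [(60.6728, 22.7293) (62.8809, 15.1002) (63.739, 14.4571) (76, 15.9666) (76, 30) (60.0279, 30)]
11. shoelace: 221.2009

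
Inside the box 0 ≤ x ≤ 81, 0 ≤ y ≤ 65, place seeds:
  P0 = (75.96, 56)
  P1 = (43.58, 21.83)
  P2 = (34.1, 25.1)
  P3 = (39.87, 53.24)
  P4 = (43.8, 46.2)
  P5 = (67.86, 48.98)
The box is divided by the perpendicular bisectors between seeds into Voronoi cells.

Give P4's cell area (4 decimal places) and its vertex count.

1. box [0,81]×[0,65]: [(0, 0) (81, 0) (81, 65) (0, 65)]
2. ⊥bis P4·P0 via (59.88,51.1): [(0, 0) (75.4515, 0) (55.6443, 65) (0, 65)]  |A|=4260.6142
3. ⊥bis P4·P1 via (43.69,34.015): [(0, 34.4094) (65.1453, 33.8213) (55.6443, 65) (0, 65)]  |A|=1863.8743
4. ⊥bis P4·P2 via (38.95,35.65): [(0, 53.5559) (42.4828, 34.0259) (65.1453, 33.8213) (55.6443, 65) (0, 65)]  |A|=1457.1751
5. ⊥bis P4·P3 via (41.835,49.72): [(26.7103, 41.2768) (42.4828, 34.0259) (65.1453, 33.8213) (57.616, 58.5296)]  |A|=527.3119
6. ⊥bis P4·P5 via (55.83,47.59): [(54.7508, 56.9301) (26.7103, 41.2768) (42.4828, 34.0259) (57.4128, 33.8911)]  |A|=396.9124
7. canonical 4-gon: [(54.7508, 56.9301) (26.7103, 41.2768) (42.4828, 34.0259) (57.4128, 33.8911)]
8. shoelace: 396.9124

Area of P4's cell: 396.9124 (4 vertices)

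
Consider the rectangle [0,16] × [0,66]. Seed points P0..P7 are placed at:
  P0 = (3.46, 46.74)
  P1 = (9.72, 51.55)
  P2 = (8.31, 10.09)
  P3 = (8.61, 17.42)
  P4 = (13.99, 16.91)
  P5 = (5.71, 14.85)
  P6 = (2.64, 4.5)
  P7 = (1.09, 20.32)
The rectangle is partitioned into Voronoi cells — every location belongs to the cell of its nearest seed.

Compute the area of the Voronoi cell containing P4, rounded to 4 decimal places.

1. box [0,16]×[0,66]: [(0, 0) (16, 0) (16, 66) (0, 66)]
2. ⊥bis P4·P0 via (8.725,31.825): [(0, 28.7451) (0, 0) (16, 0) (16, 34.3931)]  |A|=505.1052
3. ⊥bis P4·P1 via (11.855,34.23): [(0, 28.7451) (0, 0) (16, 0) (16, 34.3931)]  |A|=505.1052
4. ⊥bis P4·P2 via (11.15,13.5): [(0, 28.7451) (0, 22.7862) (16, 9.4607) (16, 34.3931)]  |A|=247.1298
5. ⊥bis P4·P3 via (11.3,17.165): [(12.827, 33.273) (10.967, 13.6524) (16, 9.4607) (16, 34.3931)]  |A|=92.8288
6. ⊥bis P4·P5 via (9.85,15.88): [(12.827, 33.273) (10.967, 13.6524) (16, 9.4607) (16, 34.3931)]  |A|=92.8288
7. ⊥bis P4·P6 via (8.315,10.705): [(12.827, 33.273) (10.967, 13.6524) (16, 9.4607) (16, 34.3931)]  |A|=92.8288
8. ⊥bis P4·P7 via (7.54,18.615): [(12.827, 33.273) (10.967, 13.6524) (16, 9.4607) (16, 34.3931)]  |A|=92.8288
9. canonical 4-gon: [(12.827, 33.273) (10.967, 13.6524) (16, 9.4607) (16, 34.3931)]
10. shoelace: 92.8288

Area of P4's cell: 92.8288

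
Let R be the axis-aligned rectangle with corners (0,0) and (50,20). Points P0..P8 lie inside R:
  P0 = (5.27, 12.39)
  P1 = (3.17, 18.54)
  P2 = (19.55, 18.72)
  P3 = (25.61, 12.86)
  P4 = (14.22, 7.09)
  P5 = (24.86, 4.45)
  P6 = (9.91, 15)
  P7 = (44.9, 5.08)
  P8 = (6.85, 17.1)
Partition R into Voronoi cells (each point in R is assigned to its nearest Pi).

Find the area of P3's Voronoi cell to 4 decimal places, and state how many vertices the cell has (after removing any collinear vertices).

Area of P3's cell: 179.4010 (5 vertices)

1. box [0,50]×[0,20]: [(0, 0) (50, 0) (50, 20) (0, 20)]
2. ⊥bis P3·P0 via (15.44,12.625): [(15.7317, 0) (50, 0) (50, 20) (15.2696, 20)]  |A|=689.9869
3. ⊥bis P3·P1 via (14.39,15.7): [(15.2871, 19.244) (15.7317, 0) (50, 0) (50, 20) (15.4784, 20)]  |A|=689.9079
4. ⊥bis P3·P2 via (22.58,15.79): [(15.5352, 8.5048) (15.7317, 0) (50, 0) (50, 20) (26.6511, 20)]  |A|=624.5706
5. ⊥bis P3·P4 via (19.915,9.975): [(18.8981, 11.9824) (24.9682, 0) (50, 0) (50, 20) (26.6511, 20)]  |A|=554.5911
6. ⊥bis P3·P5 via (25.235,8.655): [(18.8981, 11.9824) (20.3636, 9.0894) (50, 6.4465) (50, 20) (26.6511, 20)]  |A|=345.3037
7. ⊥bis P3·P6 via (17.76,13.93): [(18.8981, 11.9824) (20.3636, 9.0894) (50, 6.4465) (50, 20) (26.6511, 20)]  |A|=345.3037
8. ⊥bis P3·P7 via (35.255,8.97): [(18.8981, 11.9824) (20.3636, 9.0894) (34.7845, 7.8034) (39.7036, 20) (26.6511, 20)]  |A|=179.401
9. ⊥bis P3·P8 via (16.23,14.98): [(18.8981, 11.9824) (20.3636, 9.0894) (34.7845, 7.8034) (39.7036, 20) (26.6511, 20)]  |A|=179.401
10. canonical 5-gon: [(18.8981, 11.9824) (20.3636, 9.0894) (34.7845, 7.8034) (39.7036, 20) (26.6511, 20)]
11. shoelace: 179.401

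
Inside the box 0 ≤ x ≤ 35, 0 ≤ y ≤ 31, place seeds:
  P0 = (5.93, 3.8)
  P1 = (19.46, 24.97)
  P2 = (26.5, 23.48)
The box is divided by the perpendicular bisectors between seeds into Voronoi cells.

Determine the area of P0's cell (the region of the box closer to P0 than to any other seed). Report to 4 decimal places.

1. box [0,35]×[0,31]: [(0, 0) (35, 0) (35, 31) (0, 31)]
2. ⊥bis P0·P1 via (12.695,14.385): [(0, 22.4985) (0, 0) (35, 0) (35, 0.1296)]  |A|=395.9923
3. ⊥bis P0·P2 via (16.215,13.64): [(19.9201, 9.7674) (0, 22.4985) (0, 0) (29.2648, 0)]  |A|=367.0064
4. canonical 4-gon: [(19.9201, 9.7674) (0, 22.4985) (0, 0) (29.2648, 0)]
5. shoelace: 367.0064

Area of P0's cell: 367.0064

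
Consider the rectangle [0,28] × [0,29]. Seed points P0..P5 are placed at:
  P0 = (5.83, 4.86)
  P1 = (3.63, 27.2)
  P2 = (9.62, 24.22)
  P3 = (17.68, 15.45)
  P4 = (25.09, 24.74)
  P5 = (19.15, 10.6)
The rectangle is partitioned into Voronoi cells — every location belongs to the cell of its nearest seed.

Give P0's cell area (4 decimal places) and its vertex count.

1. box [0,28]×[0,29]: [(0, 0) (28, 0) (28, 29) (0, 29)]
2. ⊥bis P0·P1 via (4.73,16.03): [(0, 15.5642) (0, 0) (28, 0) (28, 18.3216)]  |A|=474.401
3. ⊥bis P0·P2 via (7.725,14.54): [(1.6588, 15.7276) (0, 15.5642) (0, 0) (28, 0) (28, 10.5709)]  |A|=372.3194
4. ⊥bis P0·P3 via (11.755,10.155): [(7.8598, 14.5136) (1.6588, 15.7276) (0, 15.5642) (0, 0) (20.8302, 0)]  |A|=213.8402
5. ⊥bis P0·P4 via (15.46,14.8): [(7.8598, 14.5136) (1.6588, 15.7276) (0, 15.5642) (0, 0) (20.8302, 0)]  |A|=213.8402
6. ⊥bis P0·P5 via (12.49,7.73): [(11.1563, 10.8249) (7.8598, 14.5136) (1.6588, 15.7276) (0, 15.5642) (0, 0) (15.8211, 0)]  |A|=186.7285
7. canonical 6-gon: [(11.1563, 10.8249) (7.8598, 14.5136) (1.6588, 15.7276) (0, 15.5642) (0, 0) (15.8211, 0)]
8. shoelace: 186.7285

Area of P0's cell: 186.7285 (6 vertices)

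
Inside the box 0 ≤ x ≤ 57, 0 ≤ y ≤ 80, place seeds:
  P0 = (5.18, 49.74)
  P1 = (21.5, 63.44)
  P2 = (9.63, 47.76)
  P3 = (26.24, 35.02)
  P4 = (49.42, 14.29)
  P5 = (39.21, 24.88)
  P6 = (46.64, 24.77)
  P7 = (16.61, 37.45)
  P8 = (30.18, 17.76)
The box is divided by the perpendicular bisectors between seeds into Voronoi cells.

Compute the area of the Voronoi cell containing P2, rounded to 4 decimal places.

Area of P2's cell: 188.7949

1. box [0,57]×[0,80]: [(0, 0) (57, 0) (57, 80) (0, 80)]
2. ⊥bis P2·P0 via (7.405,48.75): [(0, 32.1074) (0, 0) (57, 0) (57, 80) (21.3095, 80)]  |A|=4049.717
3. ⊥bis P2·P1 via (15.565,55.6): [(11.7409, 58.4949) (0, 32.1074) (0, 0) (57, 0) (57, 24.2331)]  |A|=2403.9729
4. ⊥bis P2·P3 via (17.935,41.39): [(23.9598, 49.245) (11.7409, 58.4949) (0, 32.1074) (0, 18.0069)]  |A|=384.4371
5. ⊥bis P2·P4 via (29.525,31.025): [(23.9598, 49.245) (11.7409, 58.4949) (0, 32.1074) (0, 18.0069)]  |A|=384.4371
6. ⊥bis P2·P5 via (24.42,36.32): [(23.9598, 49.245) (11.7409, 58.4949) (0, 32.1074) (0, 18.0069)]  |A|=384.4371
7. ⊥bis P2·P6 via (28.135,36.265): [(23.9598, 49.245) (11.7409, 58.4949) (0, 32.1074) (0, 18.0069)]  |A|=384.4371
8. ⊥bis P2·P7 via (13.12,42.605): [(23.4726, 49.6138) (11.7409, 58.4949) (1.0285, 34.4189)]  |A|=188.7949
9. ⊥bis P2·P8 via (19.905,32.76): [(23.4726, 49.6138) (11.7409, 58.4949) (1.0285, 34.4189)]  |A|=188.7949
10. canonical 3-gon: [(23.4726, 49.6138) (11.7409, 58.4949) (1.0285, 34.4189)]
11. shoelace: 188.7949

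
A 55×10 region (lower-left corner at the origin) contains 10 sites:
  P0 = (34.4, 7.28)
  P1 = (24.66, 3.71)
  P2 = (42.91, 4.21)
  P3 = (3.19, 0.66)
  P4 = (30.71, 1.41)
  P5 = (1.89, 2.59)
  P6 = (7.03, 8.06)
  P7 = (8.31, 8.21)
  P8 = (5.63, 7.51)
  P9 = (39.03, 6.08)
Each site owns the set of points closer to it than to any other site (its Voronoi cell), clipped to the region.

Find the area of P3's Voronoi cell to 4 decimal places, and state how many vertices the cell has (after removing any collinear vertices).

Area of P3's cell: 24.0703 (4 vertices)

1. box [0,55]×[0,10]: [(0, 0) (55, 0) (55, 10) (0, 10)]
2. ⊥bis P3·P0 via (18.795,3.97): [(0, 0) (19.6371, 0) (17.516, 10) (0, 10)]  |A|=185.7653
3. ⊥bis P3·P1 via (13.925,2.185): [(0, 0) (14.2354, 0) (12.8148, 10) (0, 10)]  |A|=135.251
4. ⊥bis P3·P2 via (23.05,2.435): [(0, 0) (14.2354, 0) (12.8148, 10) (0, 10)]  |A|=135.251
5. ⊥bis P3·P4 via (16.95,1.035): [(0, 0) (14.2354, 0) (12.8148, 10) (0, 10)]  |A|=135.251
6. ⊥bis P3·P5 via (2.54,1.625): [(0.1275, 0) (14.2354, 0) (13.0033, 8.6728)]  |A|=61.1778
7. ⊥bis P3·P6 via (5.11,4.36): [(5.9519, 3.9231) (0.1275, 0) (13.5121, 0)]  |A|=26.2548
8. ⊥bis P3·P7 via (5.75,4.435): [(8.3068, 2.7011) (5.9519, 3.9231) (0.1275, 0) (12.2899, 0)]  |A|=24.6042
9. ⊥bis P3·P8 via (4.41,4.085): [(8.3198, 2.6923) (5.5757, 3.6698) (0.1275, 0) (12.2899, 0)]  |A|=24.0703
10. ⊥bis P3·P9 via (21.11,3.37): [(8.3198, 2.6923) (5.5757, 3.6698) (0.1275, 0) (12.2899, 0)]  |A|=24.0703
11. canonical 4-gon: [(8.3198, 2.6923) (5.5757, 3.6698) (0.1275, 0) (12.2899, 0)]
12. shoelace: 24.0703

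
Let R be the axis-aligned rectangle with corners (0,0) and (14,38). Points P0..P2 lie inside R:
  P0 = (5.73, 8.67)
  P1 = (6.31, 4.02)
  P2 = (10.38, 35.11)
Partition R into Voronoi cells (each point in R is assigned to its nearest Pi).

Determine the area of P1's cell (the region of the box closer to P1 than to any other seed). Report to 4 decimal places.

1. box [0,14]×[0,38]: [(0, 0) (14, 0) (14, 38) (0, 38)]
2. ⊥bis P1·P0 via (6.02,6.345): [(0, 5.5941) (0, 0) (14, 0) (14, 7.3404)]  |A|=90.5413
3. ⊥bis P1·P2 via (8.345,19.565): [(0, 5.5941) (0, 0) (14, 0) (14, 7.3404)]  |A|=90.5413
4. canonical 4-gon: [(0, 5.5941) (0, 0) (14, 0) (14, 7.3404)]
5. shoelace: 90.5413

Area of P1's cell: 90.5413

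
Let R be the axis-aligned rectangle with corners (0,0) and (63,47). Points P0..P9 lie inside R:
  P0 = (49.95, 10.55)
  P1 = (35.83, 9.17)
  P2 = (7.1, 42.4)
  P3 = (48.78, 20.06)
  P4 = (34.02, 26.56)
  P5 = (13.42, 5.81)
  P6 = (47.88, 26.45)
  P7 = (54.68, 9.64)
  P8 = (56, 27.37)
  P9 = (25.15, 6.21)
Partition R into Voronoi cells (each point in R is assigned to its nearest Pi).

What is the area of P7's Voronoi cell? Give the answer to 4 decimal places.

Area of P7's cell: 193.0629

1. box [0,63]×[0,47]: [(0, 0) (63, 0) (63, 47) (0, 47)]
2. ⊥bis P7·P0 via (52.315,10.095): [(50.3728, 0) (63, 0) (63, 47) (59.4151, 47)]  |A|=380.9832
3. ⊥bis P7·P1 via (45.255,9.405): [(50.3728, 0) (63, 0) (63, 47) (59.4151, 47)]  |A|=380.9832
4. ⊥bis P7·P2 via (30.89,26.02): [(50.3728, 0) (63, 0) (63, 47) (59.4151, 47)]  |A|=380.9832
5. ⊥bis P7·P3 via (51.73,14.85): [(53.4132, 15.803) (50.3728, 0) (63, 0) (63, 21.2313)]  |A|=201.5442
6. ⊥bis P7·P4 via (44.35,18.1): [(53.4132, 15.803) (50.3728, 0) (63, 0) (63, 21.2313)]  |A|=201.5442
7. ⊥bis P7·P5 via (34.05,7.725): [(53.4132, 15.803) (50.3728, 0) (63, 0) (63, 21.2313)]  |A|=201.5442
8. ⊥bis P7·P6 via (51.28,18.045): [(53.4132, 15.803) (50.3728, 0) (63, 0) (63, 21.2313)]  |A|=201.5442
9. ⊥bis P7·P8 via (55.34,18.505): [(57.8545, 18.3178) (53.4132, 15.803) (50.3728, 0) (63, 0) (63, 17.9347)]  |A|=193.0629
10. ⊥bis P7·P9 via (39.915,7.925): [(57.8545, 18.3178) (53.4132, 15.803) (50.3728, 0) (63, 0) (63, 17.9347)]  |A|=193.0629
11. canonical 5-gon: [(57.8545, 18.3178) (53.4132, 15.803) (50.3728, 0) (63, 0) (63, 17.9347)]
12. shoelace: 193.0629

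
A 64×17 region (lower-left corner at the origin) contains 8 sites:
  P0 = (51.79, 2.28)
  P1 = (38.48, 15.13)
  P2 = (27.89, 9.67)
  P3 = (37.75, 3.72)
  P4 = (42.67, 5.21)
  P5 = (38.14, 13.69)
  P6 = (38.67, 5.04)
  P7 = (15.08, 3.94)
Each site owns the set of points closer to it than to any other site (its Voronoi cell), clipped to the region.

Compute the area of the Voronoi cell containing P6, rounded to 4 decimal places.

Area of P6's cell: 28.9575

1. box [0,64]×[0,17]: [(0, 0) (64, 0) (64, 17) (0, 17)]
2. ⊥bis P6·P0 via (45.23,3.66): [(0, 0) (44.4601, 0) (48.0363, 17) (0, 17)]  |A|=786.2189
3. ⊥bis P6·P1 via (38.575,10.085): [(0, 9.3586) (0, 0) (44.4601, 0) (46.6134, 10.2364)]  |A|=445.6734
4. ⊥bis P6·P2 via (33.28,7.355): [(34.4189, 10.0067) (30.121, 0) (44.4601, 0) (46.6134, 10.2364)]  |A|=133.91
5. ⊥bis P6·P3 via (38.21,4.38): [(34.4189, 10.0067) (33.4324, 7.7098) (44.4644, 0.0208) (46.6134, 10.2364)]  |A|=78.5024
6. ⊥bis P6·P4 via (40.67,5.125): [(40.4577, 10.1205) (34.4189, 10.0067) (33.4324, 7.7098) (40.7777, 2.5904)]  |A|=33.7154
7. ⊥bis P6·P5 via (38.405,9.365): [(40.4844, 9.4924) (34.0281, 9.0968) (33.4324, 7.7098) (40.7777, 2.5904)]  |A|=28.9575
8. ⊥bis P6·P7 via (26.875,4.49): [(40.4844, 9.4924) (34.0281, 9.0968) (33.4324, 7.7098) (40.7777, 2.5904)]  |A|=28.9575
9. canonical 4-gon: [(40.4844, 9.4924) (34.0281, 9.0968) (33.4324, 7.7098) (40.7777, 2.5904)]
10. shoelace: 28.9575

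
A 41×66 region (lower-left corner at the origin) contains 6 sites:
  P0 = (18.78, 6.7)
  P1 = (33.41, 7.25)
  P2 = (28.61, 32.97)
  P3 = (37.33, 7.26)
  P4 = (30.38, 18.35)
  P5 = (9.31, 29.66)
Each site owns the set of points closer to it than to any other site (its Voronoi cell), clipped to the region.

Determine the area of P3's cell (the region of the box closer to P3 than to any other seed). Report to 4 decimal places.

Area of P3's cell: 87.3562

1. box [0,41]×[0,66]: [(0, 0) (41, 0) (41, 66) (0, 66)]
2. ⊥bis P3·P0 via (28.055,6.98): [(28.2657, 0) (41, 0) (41, 66) (26.2733, 66)]  |A|=906.2136
3. ⊥bis P3·P1 via (35.37,7.255): [(35.3885, 0) (41, 0) (41, 66) (35.2201, 66)]  |A|=375.9146
4. ⊥bis P3·P2 via (32.97,20.115): [(35.3351, 20.9172) (35.3885, 0) (41, 0) (41, 22.8385)]  |A|=123.3767
5. ⊥bis P3·P4 via (33.855,12.805): [(35.3534, 13.7441) (35.3885, 0) (41, 0) (41, 17.2827)]  |A|=87.3562
6. ⊥bis P3·P5 via (23.32,18.46): [(35.3534, 13.7441) (35.3885, 0) (41, 0) (41, 17.2827)]  |A|=87.3562
7. canonical 4-gon: [(35.3534, 13.7441) (35.3885, 0) (41, 0) (41, 17.2827)]
8. shoelace: 87.3562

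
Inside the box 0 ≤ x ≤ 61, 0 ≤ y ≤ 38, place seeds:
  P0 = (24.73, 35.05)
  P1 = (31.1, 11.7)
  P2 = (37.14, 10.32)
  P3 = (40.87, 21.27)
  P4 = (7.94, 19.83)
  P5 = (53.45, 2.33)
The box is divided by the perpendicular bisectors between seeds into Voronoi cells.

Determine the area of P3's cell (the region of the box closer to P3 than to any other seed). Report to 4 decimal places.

1. box [0,61]×[0,38]: [(0, 0) (61, 0) (61, 38) (0, 38)]
2. ⊥bis P3·P0 via (32.8,28.16): [(8.7576, 0) (61, 0) (61, 38) (41.2012, 38)]  |A|=1368.7835
3. ⊥bis P3·P1 via (35.985,16.485): [(28.9575, 23.6594) (52.1325, 0) (61, 0) (61, 38) (41.2012, 38)]  |A|=855.6709
4. ⊥bis P3·P2 via (39.005,15.795): [(28.9575, 23.6594) (35.4871, 16.9933) (61, 8.3026) (61, 38) (41.2012, 38)]  |A|=674.4145
5. ⊥bis P3·P4 via (24.405,20.55): [(28.9575, 23.6594) (35.4871, 16.9933) (61, 8.3026) (61, 38) (41.2012, 38)]  |A|=674.4145
6. ⊥bis P3·P5 via (47.16,11.8): [(28.9575, 23.6594) (35.4871, 16.9933) (48.3712, 12.6045) (61, 20.9926) (61, 38) (41.2012, 38)]  |A|=594.2854
7. canonical 6-gon: [(28.9575, 23.6594) (35.4871, 16.9933) (48.3712, 12.6045) (61, 20.9926) (61, 38) (41.2012, 38)]
8. shoelace: 594.2854

Area of P3's cell: 594.2854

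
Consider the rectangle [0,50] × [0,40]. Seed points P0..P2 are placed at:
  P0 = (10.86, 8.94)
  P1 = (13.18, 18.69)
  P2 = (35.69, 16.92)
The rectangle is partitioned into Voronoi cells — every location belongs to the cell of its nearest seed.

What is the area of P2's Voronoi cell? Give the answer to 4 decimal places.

Area of P2's cell: 991.5461

1. box [0,50]×[0,40]: [(0, 0) (50, 0) (50, 40) (0, 40)]
2. ⊥bis P2·P0 via (23.275,12.93): [(27.4305, 0) (50, 0) (50, 40) (14.5751, 40)]  |A|=1159.8878
3. ⊥bis P2·P1 via (24.435,17.805): [(23.899, 10.9884) (27.4305, 0) (50, 0) (50, 40) (26.1802, 40)]  |A|=991.5461
4. canonical 5-gon: [(23.899, 10.9884) (27.4305, 0) (50, 0) (50, 40) (26.1802, 40)]
5. shoelace: 991.5461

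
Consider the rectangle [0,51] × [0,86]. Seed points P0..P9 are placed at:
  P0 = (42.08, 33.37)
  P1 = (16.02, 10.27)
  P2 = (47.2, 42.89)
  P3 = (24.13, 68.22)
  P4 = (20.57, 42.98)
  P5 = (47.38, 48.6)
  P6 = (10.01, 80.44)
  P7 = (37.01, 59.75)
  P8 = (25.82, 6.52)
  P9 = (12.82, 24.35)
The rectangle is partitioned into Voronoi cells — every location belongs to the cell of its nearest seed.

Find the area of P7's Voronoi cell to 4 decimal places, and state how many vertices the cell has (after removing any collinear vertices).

Area of P7's cell: 548.6257 (5 vertices)

1. box [0,51]×[0,86]: [(0, 0) (51, 0) (51, 86) (0, 86)]
2. ⊥bis P7·P0 via (39.545,46.56): [(0, 38.9598) (51, 48.7615) (51, 86) (0, 86)]  |A|=2149.1055
3. ⊥bis P7·P1 via (26.515,35.01): [(0, 46.258) (11.8399, 41.2353) (51, 48.7615) (51, 86) (0, 86)]  |A|=2105.9005
4. ⊥bis P7·P2 via (42.105,51.32): [(0, 46.258) (11.8399, 41.2353) (31.7508, 45.062) (51, 56.696) (51, 86) (0, 86)]  |A|=2029.5341
5. ⊥bis P7·P3 via (30.57,63.985): [(16.155, 42.0646) (31.7508, 45.062) (51, 56.696) (51, 86) (45.0473, 86)]  |A|=703.1887
6. ⊥bis P7·P4 via (28.79,51.365): [(24.8263, 55.2507) (33.8966, 46.3589) (51, 56.696) (51, 86) (45.0473, 86)]  |A|=597.9389
7. ⊥bis P7·P5 via (42.195,54.175): [(24.8263, 55.2507) (33.8452, 46.4093) (51, 62.364) (51, 86) (45.0473, 86)]  |A|=548.6257
8. ⊥bis P7·P6 via (23.51,70.095): [(24.8263, 55.2507) (33.8452, 46.4093) (51, 62.364) (51, 86) (45.0473, 86)]  |A|=548.6257
9. ⊥bis P7·P8 via (31.415,33.135): [(24.8263, 55.2507) (33.8452, 46.4093) (51, 62.364) (51, 86) (45.0473, 86)]  |A|=548.6257
10. ⊥bis P7·P9 via (24.915,42.05): [(24.8263, 55.2507) (33.8452, 46.4093) (51, 62.364) (51, 86) (45.0473, 86)]  |A|=548.6257
11. canonical 5-gon: [(24.8263, 55.2507) (33.8452, 46.4093) (51, 62.364) (51, 86) (45.0473, 86)]
12. shoelace: 548.6257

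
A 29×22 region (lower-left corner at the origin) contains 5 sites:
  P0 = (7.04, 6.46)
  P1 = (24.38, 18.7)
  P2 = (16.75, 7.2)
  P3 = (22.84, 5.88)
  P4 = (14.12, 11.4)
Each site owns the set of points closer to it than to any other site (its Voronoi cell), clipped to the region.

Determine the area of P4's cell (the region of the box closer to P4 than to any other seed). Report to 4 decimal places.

Area of P4's cell: 156.3933

1. box [0,29]×[0,22]: [(0, 0) (29, 0) (29, 22) (0, 22)]
2. ⊥bis P4·P0 via (10.58,8.93): [(16.8108, 0) (29, 0) (29, 22) (1.4605, 22)]  |A|=437.0151
3. ⊥bis P4·P1 via (19.25,15.05): [(16.8108, 0) (29, 0) (29, 1.3466) (14.3051, 22) (1.4605, 22)]  |A|=285.2648
4. ⊥bis P4·P2 via (15.435,9.3): [(11.8766, 7.0717) (20.9043, 12.7249) (14.3051, 22) (1.4605, 22)]  |A|=156.3933
5. ⊥bis P4·P3 via (18.48,8.64): [(11.8766, 7.0717) (20.9043, 12.7249) (14.3051, 22) (1.4605, 22)]  |A|=156.3933
6. canonical 4-gon: [(11.8766, 7.0717) (20.9043, 12.7249) (14.3051, 22) (1.4605, 22)]
7. shoelace: 156.3933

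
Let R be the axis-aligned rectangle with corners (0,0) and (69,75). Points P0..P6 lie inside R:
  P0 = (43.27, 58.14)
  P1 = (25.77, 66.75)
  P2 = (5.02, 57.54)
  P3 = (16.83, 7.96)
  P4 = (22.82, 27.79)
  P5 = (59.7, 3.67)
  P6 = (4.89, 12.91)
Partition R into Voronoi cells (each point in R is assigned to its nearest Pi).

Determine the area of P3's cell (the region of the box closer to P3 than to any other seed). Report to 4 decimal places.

Area of P3's cell: 454.6003

1. box [0,69]×[0,75]: [(0, 0) (69, 0) (69, 75) (0, 75)]
2. ⊥bis P3·P0 via (30.05,33.05): [(0, 48.8834) (0, 0) (69, 0) (69, 12.5271)]  |A|=2118.6644
3. ⊥bis P3·P1 via (21.3,37.355): [(22.1148, 37.2311) (0, 40.594) (0, 0) (69, 0) (69, 12.5271)]  |A|=2027.0051
4. ⊥bis P3·P2 via (10.925,32.75): [(24.4879, 35.9807) (0, 30.1477) (0, 0) (69, 0) (69, 12.5271)]  |A|=1889.2645
5. ⊥bis P3·P4 via (19.825,17.875): [(0, 23.8635) (0, 0) (69, 0) (69, 3.0208)]  |A|=927.5089
6. ⊥bis P3·P5 via (38.265,5.815): [(38.8954, 12.1145) (0, 23.8635) (0, 0) (37.6831, 0)]  |A|=692.3449
7. ⊥bis P3·P6 via (10.86,10.435): [(38.8954, 12.1145) (14.5989, 19.4536) (6.5339, 0) (37.6831, 0)]  |A|=454.6003
8. canonical 4-gon: [(38.8954, 12.1145) (14.5989, 19.4536) (6.5339, 0) (37.6831, 0)]
9. shoelace: 454.6003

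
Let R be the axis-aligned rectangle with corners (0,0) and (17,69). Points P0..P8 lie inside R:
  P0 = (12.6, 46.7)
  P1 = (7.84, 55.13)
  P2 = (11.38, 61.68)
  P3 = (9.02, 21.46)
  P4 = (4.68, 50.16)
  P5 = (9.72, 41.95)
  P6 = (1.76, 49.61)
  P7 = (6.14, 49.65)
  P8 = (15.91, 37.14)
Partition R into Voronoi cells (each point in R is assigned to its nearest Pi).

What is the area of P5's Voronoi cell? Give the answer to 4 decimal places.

Area of P5's cell: 134.9315

1. box [0,17]×[0,69]: [(0, 0) (17, 0) (17, 69) (0, 69)]
2. ⊥bis P5·P0 via (11.16,44.325): [(0, 51.0915) (0, 0) (17, 0) (17, 40.7841)]  |A|=780.9426
3. ⊥bis P5·P1 via (8.78,48.54): [(5.0789, 48.0121) (0, 47.2876) (0, 0) (17, 0) (17, 40.7841)]  |A|=771.2829
4. ⊥bis P5·P2 via (10.55,51.815): [(5.0789, 48.0121) (0, 47.2876) (0, 0) (17, 0) (17, 40.7841)]  |A|=771.2829
5. ⊥bis P5·P3 via (9.37,31.705): [(5.0789, 48.0121) (0, 47.2876) (0, 32.0251) (17, 31.4443) (17, 40.7841)]  |A|=231.7926
6. ⊥bis P5·P4 via (7.2,46.055): [(7.7499, 46.3926) (0, 41.635) (0, 32.0251) (17, 31.4443) (17, 40.7841)]  |A|=204.8089
7. ⊥bis P5·P6 via (5.74,45.78): [(7.7499, 46.3926) (4.2791, 44.2619) (0, 39.8152) (0, 32.0251) (17, 31.4443) (17, 40.7841)]  |A|=200.9153
8. ⊥bis P5·P7 via (7.93,45.8): [(8.3812, 46.0098) (4.0017, 43.9736) (0, 39.8152) (0, 32.0251) (17, 31.4443) (17, 40.7841)]  |A|=199.2295
9. ⊥bis P5·P8 via (12.815,39.545): [(14.8098, 42.1121) (8.3812, 46.0098) (4.0017, 43.9736) (0, 39.8152) (0, 32.0251) (6.7913, 31.7931)]  |A|=134.9315
10. canonical 6-gon: [(14.8098, 42.1121) (8.3812, 46.0098) (4.0017, 43.9736) (0, 39.8152) (0, 32.0251) (6.7913, 31.7931)]
11. shoelace: 134.9315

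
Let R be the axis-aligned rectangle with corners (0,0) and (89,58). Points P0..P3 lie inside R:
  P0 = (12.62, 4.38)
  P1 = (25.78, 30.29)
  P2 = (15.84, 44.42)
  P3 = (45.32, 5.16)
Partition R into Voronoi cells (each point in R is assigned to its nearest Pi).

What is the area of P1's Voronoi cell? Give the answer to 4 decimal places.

1. box [0,89]×[0,58]: [(0, 0) (89, 0) (89, 58) (0, 58)]
2. ⊥bis P1·P0 via (19.2,17.335): [(0, 27.0869) (53.3299, 0) (89, 0) (89, 58) (0, 58)]  |A|=4439.7285
3. ⊥bis P1·P2 via (20.81,37.355): [(3.6083, 25.2542) (53.3299, 0) (89, 0) (89, 58) (50.1575, 58)]  |A|=3562.7325
4. ⊥bis P1·P3 via (35.55,17.725): [(3.6083, 25.2542) (28.7864, 12.4659) (87.3469, 58) (50.1575, 58)]  |A|=1556.5714
5. canonical 4-gon: [(3.6083, 25.2542) (28.7864, 12.4659) (87.3469, 58) (50.1575, 58)]
6. shoelace: 1556.5714

Area of P1's cell: 1556.5714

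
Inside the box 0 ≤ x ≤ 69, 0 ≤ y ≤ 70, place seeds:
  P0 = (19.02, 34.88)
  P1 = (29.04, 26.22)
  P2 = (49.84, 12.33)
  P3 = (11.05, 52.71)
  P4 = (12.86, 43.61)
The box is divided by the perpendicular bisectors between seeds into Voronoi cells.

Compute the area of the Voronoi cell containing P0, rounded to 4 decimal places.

1. box [0,69]×[0,70]: [(0, 0) (69, 0) (69, 70) (0, 70)]
2. ⊥bis P0·P1 via (24.03,30.55): [(0, 2.7462) (58.1255, 70) (0, 70)]  |A|=1954.5796
3. ⊥bis P0·P2 via (34.43,23.605): [(0, 2.7462) (58.1255, 70) (0, 70)]  |A|=1954.5796
4. ⊥bis P0·P3 via (15.035,43.795): [(0, 37.0744) (0, 2.7462) (48.3464, 58.6852)]  |A|=829.8216
5. ⊥bis P0·P4 via (15.94,39.245): [(35.0981, 52.7632) (0, 27.9975) (0, 2.7462) (48.3464, 58.6852)]  |A|=670.5319
6. canonical 4-gon: [(35.0981, 52.7632) (0, 27.9975) (0, 2.7462) (48.3464, 58.6852)]
7. shoelace: 670.5319

Area of P0's cell: 670.5319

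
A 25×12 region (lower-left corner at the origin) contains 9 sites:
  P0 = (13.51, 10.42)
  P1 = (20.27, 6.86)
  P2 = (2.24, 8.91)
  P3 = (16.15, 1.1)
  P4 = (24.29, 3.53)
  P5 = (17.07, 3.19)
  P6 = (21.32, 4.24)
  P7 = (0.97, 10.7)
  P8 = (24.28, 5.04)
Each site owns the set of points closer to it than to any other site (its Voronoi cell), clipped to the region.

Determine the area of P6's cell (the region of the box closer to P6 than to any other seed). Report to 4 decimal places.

1. box [0,25]×[0,12]: [(0, 0) (25, 0) (25, 12) (0, 12)]
2. ⊥bis P6·P0 via (17.415,7.33): [(11.6148, 0) (25, 0) (25, 12) (21.1103, 12)]  |A|=103.649
3. ⊥bis P6·P1 via (20.795,5.55): [(13.7828, 2.7398) (11.6148, 0) (25, 0) (25, 7.2352)]  |A|=58.9156
4. ⊥bis P6·P2 via (11.78,6.575): [(13.7828, 2.7398) (11.6148, 0) (25, 0) (25, 7.2352)]  |A|=58.9156
5. ⊥bis P6·P3 via (18.735,2.67): [(17.7315, 4.3223) (20.3566, 0) (25, 0) (25, 7.2352)]  |A|=36.3295
6. ⊥bis P6·P4 via (22.805,3.885): [(23.4582, 6.6173) (17.7315, 4.3223) (20.3566, 0) (21.8763, 0)]  |A|=20.4164
7. ⊥bis P6·P5 via (19.195,3.715): [(23.4582, 6.6173) (18.9266, 4.8012) (19.9456, 0.6767) (20.3566, 0) (21.8763, 0)]  |A|=17.7077
8. ⊥bis P6·P7 via (11.145,7.47): [(23.4582, 6.6173) (18.9266, 4.8012) (19.9456, 0.6767) (20.3566, 0) (21.8763, 0)]  |A|=17.7077
9. ⊥bis P6·P8 via (22.8,4.64): [(22.8984, 4.2758) (22.3821, 6.1861) (18.9266, 4.8012) (19.9456, 0.6767) (20.3566, 0) (21.8763, 0)]  |A|=16.5686
10. canonical 6-gon: [(22.8984, 4.2758) (22.3821, 6.1861) (18.9266, 4.8012) (19.9456, 0.6767) (20.3566, 0) (21.8763, 0)]
11. shoelace: 16.5686

Area of P6's cell: 16.5686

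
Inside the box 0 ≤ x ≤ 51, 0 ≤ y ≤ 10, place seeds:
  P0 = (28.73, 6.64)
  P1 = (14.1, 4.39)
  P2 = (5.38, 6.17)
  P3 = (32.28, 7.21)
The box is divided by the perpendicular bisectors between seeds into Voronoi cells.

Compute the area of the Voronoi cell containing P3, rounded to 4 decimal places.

1. box [0,51]×[0,10]: [(0, 0) (51, 0) (51, 10) (0, 10)]
2. ⊥bis P3·P0 via (30.505,6.925): [(31.6169, 0) (51, 0) (51, 10) (30.0113, 10)]  |A|=201.8592
3. ⊥bis P3·P1 via (23.19,5.8): [(31.6169, 0) (51, 0) (51, 10) (30.0113, 10)]  |A|=201.8592
4. ⊥bis P3·P2 via (18.83,6.69): [(31.6169, 0) (51, 0) (51, 10) (30.0113, 10)]  |A|=201.8592
5. canonical 4-gon: [(31.6169, 0) (51, 0) (51, 10) (30.0113, 10)]
6. shoelace: 201.8592

Area of P3's cell: 201.8592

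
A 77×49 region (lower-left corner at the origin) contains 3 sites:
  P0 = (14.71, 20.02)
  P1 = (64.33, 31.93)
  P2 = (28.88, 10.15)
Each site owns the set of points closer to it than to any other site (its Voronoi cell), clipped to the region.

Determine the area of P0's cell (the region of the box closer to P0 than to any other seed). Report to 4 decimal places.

1. box [0,77]×[0,49]: [(0, 0) (77, 0) (77, 49) (0, 49)]
2. ⊥bis P0·P1 via (39.52,25.975): [(0, 0) (45.7546, 0) (33.9934, 49) (0, 49)]  |A|=1953.8277
3. ⊥bis P0·P2 via (21.795,15.085): [(0, 0) (11.2877, 0) (36.9214, 36.8014) (33.9934, 49) (0, 49)]  |A|=1319.6112
4. canonical 5-gon: [(0, 0) (11.2877, 0) (36.9214, 36.8014) (33.9934, 49) (0, 49)]
5. shoelace: 1319.6112

Area of P0's cell: 1319.6112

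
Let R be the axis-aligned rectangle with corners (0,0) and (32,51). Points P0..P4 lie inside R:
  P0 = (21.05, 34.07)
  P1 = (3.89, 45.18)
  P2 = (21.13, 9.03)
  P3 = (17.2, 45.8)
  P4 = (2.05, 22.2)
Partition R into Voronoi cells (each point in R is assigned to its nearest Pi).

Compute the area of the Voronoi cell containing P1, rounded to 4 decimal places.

1. box [0,32]×[0,51]: [(0, 0) (32, 0) (32, 51) (0, 51)]
2. ⊥bis P1·P0 via (12.47,39.625): [(0, 20.3644) (19.8346, 51) (0, 51)]  |A|=303.8221
3. ⊥bis P1·P2 via (12.51,27.105): [(0, 21.139) (0.7255, 21.4849) (19.8346, 51) (0, 51)]  |A|=303.5412
4. ⊥bis P1·P3 via (10.545,45.49): [(0, 21.139) (0.7255, 21.4849) (10.9291, 37.2449) (10.2883, 51) (0, 51)]  |A|=237.8866
5. ⊥bis P1·P4 via (2.97,33.69): [(0, 33.9278) (8.3486, 33.2593) (10.9291, 37.2449) (10.2883, 51) (0, 51)]  |A|=181.5496
6. canonical 5-gon: [(0, 33.9278) (8.3486, 33.2593) (10.9291, 37.2449) (10.2883, 51) (0, 51)]
7. shoelace: 181.5496

Area of P1's cell: 181.5496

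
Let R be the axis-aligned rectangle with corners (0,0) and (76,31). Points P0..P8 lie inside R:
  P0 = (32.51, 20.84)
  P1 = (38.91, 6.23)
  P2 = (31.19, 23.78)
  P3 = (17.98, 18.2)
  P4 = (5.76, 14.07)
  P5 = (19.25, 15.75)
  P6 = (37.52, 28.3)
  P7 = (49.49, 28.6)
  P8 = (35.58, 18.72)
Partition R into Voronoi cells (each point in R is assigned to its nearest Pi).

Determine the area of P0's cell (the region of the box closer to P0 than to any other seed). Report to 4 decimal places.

Area of P0's cell: 54.4437

1. box [0,76]×[0,31]: [(0, 0) (76, 0) (76, 31) (0, 31)]
2. ⊥bis P0·P1 via (35.71,13.535): [(0, 0) (4.8121, 0) (75.5793, 31) (0, 31)]  |A|=1246.0675
3. ⊥bis P0·P2 via (31.85,22.31): [(0, 8.01) (0, 0) (4.8121, 0) (75.5793, 31) (51.205, 31)]  |A|=657.466
4. ⊥bis P0·P3 via (25.245,19.52): [(25.2745, 19.3577) (27.0238, 9.7299) (75.5793, 31) (51.205, 31)]  |A|=394.231
5. ⊥bis P0·P4 via (19.135,17.455): [(25.2745, 19.3577) (27.0238, 9.7299) (75.5793, 31) (51.205, 31)]  |A|=394.231
6. ⊥bis P0·P5 via (25.88,18.295): [(25.443, 19.4334) (28.8592, 10.534) (75.5793, 31) (51.205, 31)]  |A|=383.8133
7. ⊥bis P0·P6 via (35.015,24.57): [(35.7637, 24.0672) (25.443, 19.4334) (28.8592, 10.534) (45.2341, 17.7071)]  |A|=139.8781
8. ⊥bis P0·P7 via (41,24.72): [(43.7493, 18.7042) (35.7637, 24.0672) (25.443, 19.4334) (28.8592, 10.534) (44.3766, 17.3315)]  |A|=139.1717
9. ⊥bis P0·P8 via (34.045,19.78): [(36.6121, 23.4974) (35.7637, 24.0672) (25.443, 19.4334) (28.4308, 11.65)]  |A|=54.4437
10. canonical 4-gon: [(36.6121, 23.4974) (35.7637, 24.0672) (25.443, 19.4334) (28.4308, 11.65)]
11. shoelace: 54.4437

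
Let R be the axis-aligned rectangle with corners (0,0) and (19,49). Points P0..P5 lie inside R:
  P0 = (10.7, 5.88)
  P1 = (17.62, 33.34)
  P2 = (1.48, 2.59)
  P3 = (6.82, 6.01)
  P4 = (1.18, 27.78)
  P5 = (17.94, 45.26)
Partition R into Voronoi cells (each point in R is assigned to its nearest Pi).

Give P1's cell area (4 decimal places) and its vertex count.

Area of P1's cell: 186.1842 (4 vertices)

1. box [0,19]×[0,49]: [(0, 0) (19, 0) (19, 49) (0, 49)]
2. ⊥bis P1·P0 via (14.16,19.61): [(0, 23.1784) (19, 18.3903) (19, 49) (0, 49)]  |A|=536.0977
3. ⊥bis P1·P2 via (9.55,17.965): [(0, 23.1784) (19, 18.3903) (19, 49) (0, 49)]  |A|=536.0977
4. ⊥bis P1·P3 via (12.22,19.675): [(0, 24.504) (9.2592, 20.845) (19, 18.3903) (19, 49) (0, 49)]  |A|=529.9606
5. ⊥bis P1·P4 via (9.4,30.56): [(13.0048, 19.9011) (19, 18.3903) (19, 49) (3.1636, 49)]  |A|=322.166
6. ⊥bis P1·P5 via (17.78,39.3): [(6.3403, 39.6071) (13.0048, 19.9011) (19, 18.3903) (19, 39.2672)]  |A|=186.1842
7. canonical 4-gon: [(6.3403, 39.6071) (13.0048, 19.9011) (19, 18.3903) (19, 39.2672)]
8. shoelace: 186.1842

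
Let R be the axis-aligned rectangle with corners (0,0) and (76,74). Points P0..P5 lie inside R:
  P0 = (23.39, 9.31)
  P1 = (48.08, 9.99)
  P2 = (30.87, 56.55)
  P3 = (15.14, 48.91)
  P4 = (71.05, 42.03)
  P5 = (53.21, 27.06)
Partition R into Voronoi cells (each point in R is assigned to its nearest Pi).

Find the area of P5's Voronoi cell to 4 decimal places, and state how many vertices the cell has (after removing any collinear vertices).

1. box [0,76]×[0,74]: [(0, 0) (76, 0) (76, 74) (0, 74)]
2. ⊥bis P5·P0 via (38.3,18.185): [(49.1244, 0) (76, 0) (76, 74) (5.0768, 74)]  |A|=3618.556
3. ⊥bis P5·P1 via (50.645,18.525): [(35.3641, 23.1173) (76, 10.9051) (76, 74) (5.0768, 74)]  |A|=3086.34
4. ⊥bis P5·P2 via (42.04,41.805): [(29.7722, 32.5116) (35.3641, 23.1173) (76, 10.9051) (76, 67.5312)]  |A|=1465.5771
5. ⊥bis P5·P3 via (34.175,37.985): [(32.0039, 34.2022) (30.4144, 31.4328) (35.3641, 23.1173) (76, 10.9051) (76, 67.5312)]  |A|=1463.8305
6. ⊥bis P5·P4 via (62.13,34.545): [(50.5979, 48.288) (32.0039, 34.2022) (30.4144, 31.4328) (35.3641, 23.1173) (76, 10.9051) (76, 18.0159)]  |A|=834.9338
7. canonical 6-gon: [(50.5979, 48.288) (32.0039, 34.2022) (30.4144, 31.4328) (35.3641, 23.1173) (76, 10.9051) (76, 18.0159)]
8. shoelace: 834.9338

Area of P5's cell: 834.9338 (6 vertices)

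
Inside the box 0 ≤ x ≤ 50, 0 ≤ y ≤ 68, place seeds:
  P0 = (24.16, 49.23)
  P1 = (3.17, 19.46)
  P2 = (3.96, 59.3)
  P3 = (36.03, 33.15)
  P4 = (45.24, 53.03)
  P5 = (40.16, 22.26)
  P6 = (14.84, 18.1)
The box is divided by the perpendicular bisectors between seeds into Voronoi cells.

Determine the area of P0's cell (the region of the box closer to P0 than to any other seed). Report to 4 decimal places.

Area of P0's cell: 627.5446

1. box [0,50]×[0,68]: [(0, 0) (50, 0) (50, 68) (0, 68)]
2. ⊥bis P0·P1 via (13.665,34.345): [(0, 43.9798) (50, 8.7262) (50, 68) (0, 68)]  |A|=2082.3497
3. ⊥bis P0·P2 via (14.06,54.265): [(6.6095, 39.3196) (50, 8.7262) (50, 68) (20.9071, 68)]  |A|=1703.1571
4. ⊥bis P0·P3 via (30.095,41.19): [(6.6095, 39.3196) (17.3257, 31.7639) (50, 55.8836) (50, 68) (20.9071, 68)]  |A|=932.741
5. ⊥bis P0·P4 via (34.7,51.13): [(6.6095, 39.3196) (17.3257, 31.7639) (35.7406, 45.3575) (31.6589, 68) (20.9071, 68)]  |A|=638.7101
6. ⊥bis P0·P5 via (32.16,35.745): [(6.6095, 39.3196) (17.3257, 31.7639) (35.7406, 45.3575) (31.6589, 68) (20.9071, 68)]  |A|=638.7101
7. ⊥bis P0·P6 via (19.5,33.665): [(6.6095, 39.3196) (11.035, 36.1993) (19.7853, 33.5796) (35.7406, 45.3575) (31.6589, 68) (20.9071, 68)]  |A|=627.5446
8. canonical 6-gon: [(6.6095, 39.3196) (11.035, 36.1993) (19.7853, 33.5796) (35.7406, 45.3575) (31.6589, 68) (20.9071, 68)]
9. shoelace: 627.5446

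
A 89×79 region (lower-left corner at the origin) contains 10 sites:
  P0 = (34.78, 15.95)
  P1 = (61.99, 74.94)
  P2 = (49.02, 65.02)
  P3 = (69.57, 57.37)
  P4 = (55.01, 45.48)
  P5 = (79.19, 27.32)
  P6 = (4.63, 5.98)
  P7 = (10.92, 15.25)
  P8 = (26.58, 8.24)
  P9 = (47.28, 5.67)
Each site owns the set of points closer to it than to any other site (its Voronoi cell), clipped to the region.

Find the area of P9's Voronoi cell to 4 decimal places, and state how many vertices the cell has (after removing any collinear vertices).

Area of P9's cell: 576.0044 (5 vertices)

1. box [0,89]×[0,79]: [(0, 0) (89, 0) (89, 79) (0, 79)]
2. ⊥bis P9·P0 via (41.03,10.81): [(32.1399, 0) (89, 0) (89, 69.1393)]  |A|=1965.6347
3. ⊥bis P9·P1 via (54.635,40.305): [(63.703, 38.3793) (32.1399, 0) (89, 0) (89, 33.0073)]  |A|=1508.6202
4. ⊥bis P9·P2 via (48.15,35.345): [(82.7716, 34.33) (60.9002, 34.9712) (32.1399, 0) (89, 0) (89, 33.0073)]  |A|=1470.4511
5. ⊥bis P9·P3 via (58.425,31.52): [(58.1569, 31.6356) (32.1399, 0) (89, 0) (89, 18.3379)]  |A|=1182.1992
6. ⊥bis P9·P4 via (51.145,25.575): [(52.8935, 25.2355) (32.1399, 0) (89, 0) (89, 18.2246)]  |A|=1046.4599
7. ⊥bis P9·P5 via (63.235,16.495): [(57.9742, 24.249) (52.8935, 25.2355) (32.1399, 0) (74.4264, 0)]  |A|=587.0454
8. ⊥bis P9·P6 via (25.955,5.825): [(57.9742, 24.249) (52.8935, 25.2355) (32.1399, 0) (74.4264, 0)]  |A|=587.0454
9. ⊥bis P9·P7 via (29.1,10.46): [(57.9742, 24.249) (52.8935, 25.2355) (32.1399, 0) (74.4264, 0)]  |A|=587.0454
10. ⊥bis P9·P8 via (36.93,6.955): [(57.9742, 24.249) (52.8935, 25.2355) (36.7647, 5.6236) (36.0665, 0) (74.4264, 0)]  |A|=576.0044
11. canonical 5-gon: [(57.9742, 24.249) (52.8935, 25.2355) (36.7647, 5.6236) (36.0665, 0) (74.4264, 0)]
12. shoelace: 576.0044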